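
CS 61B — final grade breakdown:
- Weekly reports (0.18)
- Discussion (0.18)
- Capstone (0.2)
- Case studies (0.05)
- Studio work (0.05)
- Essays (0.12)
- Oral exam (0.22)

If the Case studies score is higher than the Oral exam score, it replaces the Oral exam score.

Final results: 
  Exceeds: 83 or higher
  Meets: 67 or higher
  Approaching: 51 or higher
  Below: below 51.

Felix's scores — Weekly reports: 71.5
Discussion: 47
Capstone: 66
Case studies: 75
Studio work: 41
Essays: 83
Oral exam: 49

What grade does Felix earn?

Case studies (75) > Oral exam (49), so Oral exam counts as 75.
Weighted total:
  Weekly reports 71.5 × 0.18 = 12.87
  Discussion 47 × 0.18 = 8.46
  Capstone 66 × 0.2 = 13.2
  Case studies 75 × 0.05 = 3.75
  Studio work 41 × 0.05 = 2.05
  Essays 83 × 0.12 = 9.96
  Oral exam 75 × 0.22 = 16.5
Sum = 66.79
66.79 is ≥ 51 and < 67 → Approaching

Approaching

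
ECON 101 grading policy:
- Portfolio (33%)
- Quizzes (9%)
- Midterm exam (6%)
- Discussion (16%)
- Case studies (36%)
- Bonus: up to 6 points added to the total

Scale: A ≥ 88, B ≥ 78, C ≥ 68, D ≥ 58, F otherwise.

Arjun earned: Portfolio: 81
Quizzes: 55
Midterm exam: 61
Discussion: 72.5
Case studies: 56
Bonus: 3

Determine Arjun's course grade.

Weighted total:
  Portfolio 81 × 0.33 = 26.73
  Quizzes 55 × 0.09 = 4.95
  Midterm exam 61 × 0.06 = 3.66
  Discussion 72.5 × 0.16 = 11.6
  Case studies 56 × 0.36 = 20.16
Sum = 67.1
Bonus: 67.1 + 3 = 70.1
70.1 is ≥ 68 and < 78 → C

C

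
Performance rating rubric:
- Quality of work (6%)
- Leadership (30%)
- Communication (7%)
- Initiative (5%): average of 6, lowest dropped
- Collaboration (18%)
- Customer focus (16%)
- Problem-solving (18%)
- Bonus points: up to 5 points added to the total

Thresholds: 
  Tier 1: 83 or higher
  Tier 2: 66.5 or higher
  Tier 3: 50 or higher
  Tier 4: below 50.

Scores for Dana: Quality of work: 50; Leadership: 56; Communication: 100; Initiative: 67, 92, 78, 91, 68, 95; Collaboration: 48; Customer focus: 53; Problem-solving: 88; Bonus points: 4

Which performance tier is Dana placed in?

Initiative: drop 67 → average of remaining 5 = 424/5 = 84.8
Weighted total:
  Quality of work 50 × 0.06 = 3
  Leadership 56 × 0.3 = 16.8
  Communication 100 × 0.07 = 7
  Initiative 84.8 × 0.05 = 4.24
  Collaboration 48 × 0.18 = 8.64
  Customer focus 53 × 0.16 = 8.48
  Problem-solving 88 × 0.18 = 15.84
Sum = 64
Bonus points: 64 + 4 = 68
68 is ≥ 66.5 and < 83 → Tier 2

Tier 2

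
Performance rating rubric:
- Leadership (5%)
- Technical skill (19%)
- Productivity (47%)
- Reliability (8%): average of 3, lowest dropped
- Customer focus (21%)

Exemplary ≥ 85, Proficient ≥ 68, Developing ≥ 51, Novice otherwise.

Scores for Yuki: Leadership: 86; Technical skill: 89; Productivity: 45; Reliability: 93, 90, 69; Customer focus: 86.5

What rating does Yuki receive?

Developing

Reliability: drop 69 → average of remaining 2 = 183/2 = 91.5
Weighted total:
  Leadership 86 × 0.05 = 4.3
  Technical skill 89 × 0.19 = 16.91
  Productivity 45 × 0.47 = 21.15
  Reliability 91.5 × 0.08 = 7.32
  Customer focus 86.5 × 0.21 = 18.165
Sum = 67.845
67.845 is ≥ 51 and < 68 → Developing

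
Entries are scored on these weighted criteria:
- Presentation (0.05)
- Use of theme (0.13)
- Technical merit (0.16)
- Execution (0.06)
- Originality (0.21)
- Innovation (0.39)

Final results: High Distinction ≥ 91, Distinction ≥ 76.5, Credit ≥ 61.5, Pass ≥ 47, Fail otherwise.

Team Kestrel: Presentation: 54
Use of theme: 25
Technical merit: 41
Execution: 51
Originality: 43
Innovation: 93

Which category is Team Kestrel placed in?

Pass

Weighted total:
  Presentation 54 × 0.05 = 2.7
  Use of theme 25 × 0.13 = 3.25
  Technical merit 41 × 0.16 = 6.56
  Execution 51 × 0.06 = 3.06
  Originality 43 × 0.21 = 9.03
  Innovation 93 × 0.39 = 36.27
Sum = 60.87
60.87 is ≥ 47 and < 61.5 → Pass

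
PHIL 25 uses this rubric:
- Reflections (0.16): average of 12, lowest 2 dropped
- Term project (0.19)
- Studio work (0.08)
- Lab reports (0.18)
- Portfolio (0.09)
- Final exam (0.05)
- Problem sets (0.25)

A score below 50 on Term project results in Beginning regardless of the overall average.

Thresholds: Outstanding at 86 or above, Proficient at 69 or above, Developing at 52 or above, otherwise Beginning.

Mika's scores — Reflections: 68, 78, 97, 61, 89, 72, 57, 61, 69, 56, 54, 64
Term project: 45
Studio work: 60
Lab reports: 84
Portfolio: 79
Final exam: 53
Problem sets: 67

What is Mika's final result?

Beginning

Reflections: drop 54, 56 → average of remaining 10 = 716/10 = 71.6
Term project score 45 < 50: minimum not met.
Weighted total:
  Reflections 71.6 × 0.16 = 11.456
  Term project 45 × 0.19 = 8.55
  Studio work 60 × 0.08 = 4.8
  Lab reports 84 × 0.18 = 15.12
  Portfolio 79 × 0.09 = 7.11
  Final exam 53 × 0.05 = 2.65
  Problem sets 67 × 0.25 = 16.75
Sum = 66.436
Because the Term project minimum was not met, the result is Beginning.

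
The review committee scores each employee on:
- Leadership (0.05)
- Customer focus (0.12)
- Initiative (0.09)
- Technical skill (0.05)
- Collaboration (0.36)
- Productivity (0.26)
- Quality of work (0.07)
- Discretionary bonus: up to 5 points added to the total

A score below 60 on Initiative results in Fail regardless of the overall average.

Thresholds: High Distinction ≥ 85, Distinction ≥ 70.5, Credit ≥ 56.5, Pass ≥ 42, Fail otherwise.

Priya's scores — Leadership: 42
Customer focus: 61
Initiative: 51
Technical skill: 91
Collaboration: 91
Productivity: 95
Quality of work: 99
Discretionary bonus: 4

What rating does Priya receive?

Fail

Initiative score 51 < 60: minimum not met.
Weighted total:
  Leadership 42 × 0.05 = 2.1
  Customer focus 61 × 0.12 = 7.32
  Initiative 51 × 0.09 = 4.59
  Technical skill 91 × 0.05 = 4.55
  Collaboration 91 × 0.36 = 32.76
  Productivity 95 × 0.26 = 24.7
  Quality of work 99 × 0.07 = 6.93
Sum = 82.95
Discretionary bonus: 82.95 + 4 = 86.95
Because the Initiative minimum was not met, the result is Fail.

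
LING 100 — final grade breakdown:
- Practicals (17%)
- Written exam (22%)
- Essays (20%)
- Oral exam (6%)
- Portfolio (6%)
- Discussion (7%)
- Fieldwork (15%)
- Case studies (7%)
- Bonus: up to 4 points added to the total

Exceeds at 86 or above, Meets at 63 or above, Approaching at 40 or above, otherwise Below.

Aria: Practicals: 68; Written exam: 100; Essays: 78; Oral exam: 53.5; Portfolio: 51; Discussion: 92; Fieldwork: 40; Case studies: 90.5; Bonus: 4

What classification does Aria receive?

Meets

Weighted total:
  Practicals 68 × 0.17 = 11.56
  Written exam 100 × 0.22 = 22
  Essays 78 × 0.2 = 15.6
  Oral exam 53.5 × 0.06 = 3.21
  Portfolio 51 × 0.06 = 3.06
  Discussion 92 × 0.07 = 6.44
  Fieldwork 40 × 0.15 = 6
  Case studies 90.5 × 0.07 = 6.335
Sum = 74.205
Bonus: 74.205 + 4 = 78.205
78.205 is ≥ 63 and < 86 → Meets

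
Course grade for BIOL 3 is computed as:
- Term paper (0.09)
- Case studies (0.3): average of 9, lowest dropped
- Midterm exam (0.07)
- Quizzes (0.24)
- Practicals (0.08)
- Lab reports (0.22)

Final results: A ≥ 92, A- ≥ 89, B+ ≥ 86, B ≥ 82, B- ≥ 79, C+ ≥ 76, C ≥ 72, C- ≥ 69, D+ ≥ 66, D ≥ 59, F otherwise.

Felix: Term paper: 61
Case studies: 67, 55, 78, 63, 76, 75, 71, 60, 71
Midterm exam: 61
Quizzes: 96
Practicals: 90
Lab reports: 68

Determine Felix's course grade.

C

Case studies: drop 55 → average of remaining 8 = 561/8 = 70.125
Weighted total:
  Term paper 61 × 0.09 = 5.49
  Case studies 70.125 × 0.3 = 21.0375
  Midterm exam 61 × 0.07 = 4.27
  Quizzes 96 × 0.24 = 23.04
  Practicals 90 × 0.08 = 7.2
  Lab reports 68 × 0.22 = 14.96
Sum = 75.9975
75.9975 is ≥ 72 and < 76 → C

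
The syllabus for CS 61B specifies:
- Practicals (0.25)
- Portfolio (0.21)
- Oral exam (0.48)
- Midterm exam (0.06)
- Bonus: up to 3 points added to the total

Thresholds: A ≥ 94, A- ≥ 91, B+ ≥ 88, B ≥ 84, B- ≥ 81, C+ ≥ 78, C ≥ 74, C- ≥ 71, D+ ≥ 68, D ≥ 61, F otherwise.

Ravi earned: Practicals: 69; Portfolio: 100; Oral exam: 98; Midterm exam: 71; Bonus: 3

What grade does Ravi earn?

A-

Weighted total:
  Practicals 69 × 0.25 = 17.25
  Portfolio 100 × 0.21 = 21
  Oral exam 98 × 0.48 = 47.04
  Midterm exam 71 × 0.06 = 4.26
Sum = 89.55
Bonus: 89.55 + 3 = 92.55
92.55 is ≥ 91 and < 94 → A-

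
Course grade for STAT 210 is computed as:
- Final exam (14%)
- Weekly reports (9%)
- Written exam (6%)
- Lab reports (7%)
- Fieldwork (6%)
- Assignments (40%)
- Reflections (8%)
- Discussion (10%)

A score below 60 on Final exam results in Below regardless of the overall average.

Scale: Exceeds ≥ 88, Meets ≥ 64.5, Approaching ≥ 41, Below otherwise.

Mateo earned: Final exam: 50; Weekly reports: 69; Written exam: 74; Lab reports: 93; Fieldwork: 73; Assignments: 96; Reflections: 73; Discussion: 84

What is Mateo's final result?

Final exam score 50 < 60: minimum not met.
Weighted total:
  Final exam 50 × 0.14 = 7
  Weekly reports 69 × 0.09 = 6.21
  Written exam 74 × 0.06 = 4.44
  Lab reports 93 × 0.07 = 6.51
  Fieldwork 73 × 0.06 = 4.38
  Assignments 96 × 0.4 = 38.4
  Reflections 73 × 0.08 = 5.84
  Discussion 84 × 0.1 = 8.4
Sum = 81.18
Because the Final exam minimum was not met, the result is Below.

Below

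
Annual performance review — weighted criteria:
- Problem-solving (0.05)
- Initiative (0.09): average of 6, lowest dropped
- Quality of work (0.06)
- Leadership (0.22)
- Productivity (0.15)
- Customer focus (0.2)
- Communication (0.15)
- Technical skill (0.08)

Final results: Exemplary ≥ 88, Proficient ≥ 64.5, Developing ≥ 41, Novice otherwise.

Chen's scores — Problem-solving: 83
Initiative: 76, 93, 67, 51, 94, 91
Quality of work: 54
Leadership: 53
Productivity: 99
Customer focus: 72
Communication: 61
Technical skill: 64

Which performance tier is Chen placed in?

Proficient

Initiative: drop 51 → average of remaining 5 = 421/5 = 84.2
Weighted total:
  Problem-solving 83 × 0.05 = 4.15
  Initiative 84.2 × 0.09 = 7.578
  Quality of work 54 × 0.06 = 3.24
  Leadership 53 × 0.22 = 11.66
  Productivity 99 × 0.15 = 14.85
  Customer focus 72 × 0.2 = 14.4
  Communication 61 × 0.15 = 9.15
  Technical skill 64 × 0.08 = 5.12
Sum = 70.148
70.148 is ≥ 64.5 and < 88 → Proficient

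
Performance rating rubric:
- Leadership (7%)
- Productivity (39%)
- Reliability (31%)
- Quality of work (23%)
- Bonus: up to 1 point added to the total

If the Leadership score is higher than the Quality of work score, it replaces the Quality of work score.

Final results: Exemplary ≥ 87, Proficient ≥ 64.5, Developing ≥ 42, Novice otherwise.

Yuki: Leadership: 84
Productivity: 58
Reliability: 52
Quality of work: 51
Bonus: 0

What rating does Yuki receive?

Leadership (84) > Quality of work (51), so Quality of work counts as 84.
Weighted total:
  Leadership 84 × 0.07 = 5.88
  Productivity 58 × 0.39 = 22.62
  Reliability 52 × 0.31 = 16.12
  Quality of work 84 × 0.23 = 19.32
Sum = 63.94
Bonus: 63.94 + 0 = 63.94
63.94 is ≥ 42 and < 64.5 → Developing

Developing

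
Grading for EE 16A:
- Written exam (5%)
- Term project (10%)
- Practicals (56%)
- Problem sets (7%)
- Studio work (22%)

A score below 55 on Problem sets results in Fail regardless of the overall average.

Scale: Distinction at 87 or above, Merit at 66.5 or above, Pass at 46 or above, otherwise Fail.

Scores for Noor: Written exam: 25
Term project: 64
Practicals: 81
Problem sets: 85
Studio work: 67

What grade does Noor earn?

Merit

Problem sets score 85 ≥ 55: minimum met.
Weighted total:
  Written exam 25 × 0.05 = 1.25
  Term project 64 × 0.1 = 6.4
  Practicals 81 × 0.56 = 45.36
  Problem sets 85 × 0.07 = 5.95
  Studio work 67 × 0.22 = 14.74
Sum = 73.7
73.7 is ≥ 66.5 and < 87 → Merit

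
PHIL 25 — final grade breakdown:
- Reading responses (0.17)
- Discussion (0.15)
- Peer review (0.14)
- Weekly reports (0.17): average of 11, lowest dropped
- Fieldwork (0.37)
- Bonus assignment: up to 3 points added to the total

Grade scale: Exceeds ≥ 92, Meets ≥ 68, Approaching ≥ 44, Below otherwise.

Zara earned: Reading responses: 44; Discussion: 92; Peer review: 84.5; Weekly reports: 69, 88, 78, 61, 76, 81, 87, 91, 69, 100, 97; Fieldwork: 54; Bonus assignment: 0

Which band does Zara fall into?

Weekly reports: drop 61 → average of remaining 10 = 836/10 = 83.6
Weighted total:
  Reading responses 44 × 0.17 = 7.48
  Discussion 92 × 0.15 = 13.8
  Peer review 84.5 × 0.14 = 11.83
  Weekly reports 83.6 × 0.17 = 14.212
  Fieldwork 54 × 0.37 = 19.98
Sum = 67.302
Bonus assignment: 67.302 + 0 = 67.302
67.302 is ≥ 44 and < 68 → Approaching

Approaching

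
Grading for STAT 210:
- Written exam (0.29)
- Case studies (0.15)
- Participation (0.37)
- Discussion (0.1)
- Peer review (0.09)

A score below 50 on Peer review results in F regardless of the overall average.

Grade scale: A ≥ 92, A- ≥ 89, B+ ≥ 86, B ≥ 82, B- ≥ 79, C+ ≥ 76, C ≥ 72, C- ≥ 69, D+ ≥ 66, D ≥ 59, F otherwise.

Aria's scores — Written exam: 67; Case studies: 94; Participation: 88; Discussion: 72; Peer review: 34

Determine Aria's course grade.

F

Peer review score 34 < 50: minimum not met.
Weighted total:
  Written exam 67 × 0.29 = 19.43
  Case studies 94 × 0.15 = 14.1
  Participation 88 × 0.37 = 32.56
  Discussion 72 × 0.1 = 7.2
  Peer review 34 × 0.09 = 3.06
Sum = 76.35
Because the Peer review minimum was not met, the result is F.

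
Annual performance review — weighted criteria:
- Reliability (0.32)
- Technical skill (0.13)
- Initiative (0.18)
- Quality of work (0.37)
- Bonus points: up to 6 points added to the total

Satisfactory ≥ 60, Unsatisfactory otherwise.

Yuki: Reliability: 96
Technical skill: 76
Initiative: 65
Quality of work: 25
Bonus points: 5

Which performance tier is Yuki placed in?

Weighted total:
  Reliability 96 × 0.32 = 30.72
  Technical skill 76 × 0.13 = 9.88
  Initiative 65 × 0.18 = 11.7
  Quality of work 25 × 0.37 = 9.25
Sum = 61.55
Bonus points: 61.55 + 5 = 66.55
66.55 ≥ 60 → Satisfactory

Satisfactory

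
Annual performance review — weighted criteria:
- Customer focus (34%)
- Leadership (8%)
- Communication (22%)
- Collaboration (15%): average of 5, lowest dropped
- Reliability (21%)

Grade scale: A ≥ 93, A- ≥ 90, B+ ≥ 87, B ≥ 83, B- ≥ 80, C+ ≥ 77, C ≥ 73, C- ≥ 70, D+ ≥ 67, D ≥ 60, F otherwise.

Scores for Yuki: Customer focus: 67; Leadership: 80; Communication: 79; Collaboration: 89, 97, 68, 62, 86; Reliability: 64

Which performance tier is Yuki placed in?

Collaboration: drop 62 → average of remaining 4 = 340/4 = 85
Weighted total:
  Customer focus 67 × 0.34 = 22.78
  Leadership 80 × 0.08 = 6.4
  Communication 79 × 0.22 = 17.38
  Collaboration 85 × 0.15 = 12.75
  Reliability 64 × 0.21 = 13.44
Sum = 72.75
72.75 is ≥ 70 and < 73 → C-

C-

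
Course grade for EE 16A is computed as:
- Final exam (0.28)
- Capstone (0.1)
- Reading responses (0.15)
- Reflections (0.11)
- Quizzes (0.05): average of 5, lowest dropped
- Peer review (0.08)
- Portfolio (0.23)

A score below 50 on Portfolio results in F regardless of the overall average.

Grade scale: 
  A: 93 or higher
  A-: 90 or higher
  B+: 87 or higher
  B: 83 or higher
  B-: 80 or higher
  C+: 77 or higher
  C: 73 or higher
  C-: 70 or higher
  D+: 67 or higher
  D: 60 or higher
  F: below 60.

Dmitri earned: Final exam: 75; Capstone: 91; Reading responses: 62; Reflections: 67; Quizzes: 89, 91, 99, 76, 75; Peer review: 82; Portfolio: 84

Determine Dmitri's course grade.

C+

Quizzes: drop 75 → average of remaining 4 = 355/4 = 88.75
Portfolio score 84 ≥ 50: minimum met.
Weighted total:
  Final exam 75 × 0.28 = 21
  Capstone 91 × 0.1 = 9.1
  Reading responses 62 × 0.15 = 9.3
  Reflections 67 × 0.11 = 7.37
  Quizzes 88.75 × 0.05 = 4.4375
  Peer review 82 × 0.08 = 6.56
  Portfolio 84 × 0.23 = 19.32
Sum = 77.0875
77.0875 is ≥ 77 and < 80 → C+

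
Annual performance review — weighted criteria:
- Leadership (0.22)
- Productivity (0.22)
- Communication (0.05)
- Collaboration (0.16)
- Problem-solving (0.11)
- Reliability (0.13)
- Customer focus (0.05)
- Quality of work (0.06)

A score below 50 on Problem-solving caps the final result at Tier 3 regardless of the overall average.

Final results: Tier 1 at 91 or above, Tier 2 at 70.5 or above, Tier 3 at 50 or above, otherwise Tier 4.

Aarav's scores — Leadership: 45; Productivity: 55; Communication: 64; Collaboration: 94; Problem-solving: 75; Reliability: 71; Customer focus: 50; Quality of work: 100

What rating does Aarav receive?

Problem-solving score 75 ≥ 50: minimum met.
Weighted total:
  Leadership 45 × 0.22 = 9.9
  Productivity 55 × 0.22 = 12.1
  Communication 64 × 0.05 = 3.2
  Collaboration 94 × 0.16 = 15.04
  Problem-solving 75 × 0.11 = 8.25
  Reliability 71 × 0.13 = 9.23
  Customer focus 50 × 0.05 = 2.5
  Quality of work 100 × 0.06 = 6
Sum = 66.22
66.22 is ≥ 50 and < 70.5 → Tier 3

Tier 3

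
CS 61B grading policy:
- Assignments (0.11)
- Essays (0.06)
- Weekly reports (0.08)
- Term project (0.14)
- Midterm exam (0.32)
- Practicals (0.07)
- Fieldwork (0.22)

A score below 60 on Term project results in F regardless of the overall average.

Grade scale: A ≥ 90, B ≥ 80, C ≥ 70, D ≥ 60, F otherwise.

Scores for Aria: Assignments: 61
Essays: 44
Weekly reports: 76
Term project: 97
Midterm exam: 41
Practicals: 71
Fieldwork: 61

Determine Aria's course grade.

Term project score 97 ≥ 60: minimum met.
Weighted total:
  Assignments 61 × 0.11 = 6.71
  Essays 44 × 0.06 = 2.64
  Weekly reports 76 × 0.08 = 6.08
  Term project 97 × 0.14 = 13.58
  Midterm exam 41 × 0.32 = 13.12
  Practicals 71 × 0.07 = 4.97
  Fieldwork 61 × 0.22 = 13.42
Sum = 60.52
60.52 is ≥ 60 and < 70 → D

D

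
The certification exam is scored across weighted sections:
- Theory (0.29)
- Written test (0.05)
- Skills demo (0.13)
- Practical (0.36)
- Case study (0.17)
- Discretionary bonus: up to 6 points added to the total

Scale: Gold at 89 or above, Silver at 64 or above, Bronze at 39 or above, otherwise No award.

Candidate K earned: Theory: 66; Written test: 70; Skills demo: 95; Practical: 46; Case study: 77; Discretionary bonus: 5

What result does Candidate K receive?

Silver

Weighted total:
  Theory 66 × 0.29 = 19.14
  Written test 70 × 0.05 = 3.5
  Skills demo 95 × 0.13 = 12.35
  Practical 46 × 0.36 = 16.56
  Case study 77 × 0.17 = 13.09
Sum = 64.64
Discretionary bonus: 64.64 + 5 = 69.64
69.64 is ≥ 64 and < 89 → Silver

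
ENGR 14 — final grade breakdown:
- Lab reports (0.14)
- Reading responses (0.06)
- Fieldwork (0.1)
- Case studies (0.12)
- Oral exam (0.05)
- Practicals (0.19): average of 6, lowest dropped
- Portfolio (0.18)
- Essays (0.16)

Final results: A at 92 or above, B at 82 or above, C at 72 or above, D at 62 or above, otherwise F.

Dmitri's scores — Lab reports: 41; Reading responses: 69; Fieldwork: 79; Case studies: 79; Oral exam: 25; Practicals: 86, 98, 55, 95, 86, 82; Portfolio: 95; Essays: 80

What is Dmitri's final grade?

C

Practicals: drop 55 → average of remaining 5 = 447/5 = 89.4
Weighted total:
  Lab reports 41 × 0.14 = 5.74
  Reading responses 69 × 0.06 = 4.14
  Fieldwork 79 × 0.1 = 7.9
  Case studies 79 × 0.12 = 9.48
  Oral exam 25 × 0.05 = 1.25
  Practicals 89.4 × 0.19 = 16.986
  Portfolio 95 × 0.18 = 17.1
  Essays 80 × 0.16 = 12.8
Sum = 75.396
75.396 is ≥ 72 and < 82 → C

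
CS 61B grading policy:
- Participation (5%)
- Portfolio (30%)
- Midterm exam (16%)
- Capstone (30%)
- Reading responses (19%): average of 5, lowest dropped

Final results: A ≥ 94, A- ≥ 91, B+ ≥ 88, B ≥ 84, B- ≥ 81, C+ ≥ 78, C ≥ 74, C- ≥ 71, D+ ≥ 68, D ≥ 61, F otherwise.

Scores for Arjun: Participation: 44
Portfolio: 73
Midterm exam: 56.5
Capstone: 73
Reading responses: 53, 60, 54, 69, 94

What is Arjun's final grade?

Reading responses: drop 53 → average of remaining 4 = 277/4 = 69.25
Weighted total:
  Participation 44 × 0.05 = 2.2
  Portfolio 73 × 0.3 = 21.9
  Midterm exam 56.5 × 0.16 = 9.04
  Capstone 73 × 0.3 = 21.9
  Reading responses 69.25 × 0.19 = 13.1575
Sum = 68.1975
68.1975 is ≥ 68 and < 71 → D+

D+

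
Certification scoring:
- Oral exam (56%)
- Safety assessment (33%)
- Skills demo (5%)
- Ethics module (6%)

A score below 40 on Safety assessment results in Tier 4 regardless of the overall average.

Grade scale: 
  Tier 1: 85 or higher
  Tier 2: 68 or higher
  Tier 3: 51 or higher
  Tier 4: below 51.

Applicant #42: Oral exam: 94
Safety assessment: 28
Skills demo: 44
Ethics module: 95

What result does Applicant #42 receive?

Tier 4

Safety assessment score 28 < 40: minimum not met.
Weighted total:
  Oral exam 94 × 0.56 = 52.64
  Safety assessment 28 × 0.33 = 9.24
  Skills demo 44 × 0.05 = 2.2
  Ethics module 95 × 0.06 = 5.7
Sum = 69.78
Because the Safety assessment minimum was not met, the result is Tier 4.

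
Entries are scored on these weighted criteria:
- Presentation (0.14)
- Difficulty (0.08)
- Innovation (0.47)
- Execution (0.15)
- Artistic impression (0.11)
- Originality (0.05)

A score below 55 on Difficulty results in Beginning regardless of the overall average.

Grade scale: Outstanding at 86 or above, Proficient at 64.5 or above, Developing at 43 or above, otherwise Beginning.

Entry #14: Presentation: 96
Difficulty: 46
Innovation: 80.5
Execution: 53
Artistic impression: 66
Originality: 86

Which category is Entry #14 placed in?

Difficulty score 46 < 55: minimum not met.
Weighted total:
  Presentation 96 × 0.14 = 13.44
  Difficulty 46 × 0.08 = 3.68
  Innovation 80.5 × 0.47 = 37.835
  Execution 53 × 0.15 = 7.95
  Artistic impression 66 × 0.11 = 7.26
  Originality 86 × 0.05 = 4.3
Sum = 74.465
Because the Difficulty minimum was not met, the result is Beginning.

Beginning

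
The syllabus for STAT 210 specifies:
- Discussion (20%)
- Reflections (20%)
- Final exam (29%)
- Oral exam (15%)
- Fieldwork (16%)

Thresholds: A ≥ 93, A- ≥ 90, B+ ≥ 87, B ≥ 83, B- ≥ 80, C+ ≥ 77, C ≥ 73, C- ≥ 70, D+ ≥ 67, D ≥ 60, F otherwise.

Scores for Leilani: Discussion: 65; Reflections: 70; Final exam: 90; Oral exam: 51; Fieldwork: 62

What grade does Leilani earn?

Weighted total:
  Discussion 65 × 0.2 = 13
  Reflections 70 × 0.2 = 14
  Final exam 90 × 0.29 = 26.1
  Oral exam 51 × 0.15 = 7.65
  Fieldwork 62 × 0.16 = 9.92
Sum = 70.67
70.67 is ≥ 70 and < 73 → C-

C-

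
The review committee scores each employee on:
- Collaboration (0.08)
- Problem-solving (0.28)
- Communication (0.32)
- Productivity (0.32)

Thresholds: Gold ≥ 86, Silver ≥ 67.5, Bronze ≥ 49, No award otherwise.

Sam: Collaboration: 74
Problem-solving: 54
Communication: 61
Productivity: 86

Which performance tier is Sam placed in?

Weighted total:
  Collaboration 74 × 0.08 = 5.92
  Problem-solving 54 × 0.28 = 15.12
  Communication 61 × 0.32 = 19.52
  Productivity 86 × 0.32 = 27.52
Sum = 68.08
68.08 is ≥ 67.5 and < 86 → Silver

Silver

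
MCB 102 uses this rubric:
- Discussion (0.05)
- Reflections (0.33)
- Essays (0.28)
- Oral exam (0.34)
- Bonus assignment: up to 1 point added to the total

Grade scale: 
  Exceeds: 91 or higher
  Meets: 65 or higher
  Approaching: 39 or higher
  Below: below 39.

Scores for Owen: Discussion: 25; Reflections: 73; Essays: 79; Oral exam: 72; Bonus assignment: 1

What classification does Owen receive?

Meets

Weighted total:
  Discussion 25 × 0.05 = 1.25
  Reflections 73 × 0.33 = 24.09
  Essays 79 × 0.28 = 22.12
  Oral exam 72 × 0.34 = 24.48
Sum = 71.94
Bonus assignment: 71.94 + 1 = 72.94
72.94 is ≥ 65 and < 91 → Meets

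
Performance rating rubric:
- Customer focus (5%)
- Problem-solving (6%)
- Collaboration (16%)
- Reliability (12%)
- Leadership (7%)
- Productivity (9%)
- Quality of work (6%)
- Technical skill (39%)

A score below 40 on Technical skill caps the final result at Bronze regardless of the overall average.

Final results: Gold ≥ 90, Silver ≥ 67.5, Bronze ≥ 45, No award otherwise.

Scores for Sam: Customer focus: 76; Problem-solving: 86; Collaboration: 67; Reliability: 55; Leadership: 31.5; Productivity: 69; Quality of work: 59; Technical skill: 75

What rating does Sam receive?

Technical skill score 75 ≥ 40: minimum met.
Weighted total:
  Customer focus 76 × 0.05 = 3.8
  Problem-solving 86 × 0.06 = 5.16
  Collaboration 67 × 0.16 = 10.72
  Reliability 55 × 0.12 = 6.6
  Leadership 31.5 × 0.07 = 2.205
  Productivity 69 × 0.09 = 6.21
  Quality of work 59 × 0.06 = 3.54
  Technical skill 75 × 0.39 = 29.25
Sum = 67.485
67.485 is ≥ 45 and < 67.5 → Bronze

Bronze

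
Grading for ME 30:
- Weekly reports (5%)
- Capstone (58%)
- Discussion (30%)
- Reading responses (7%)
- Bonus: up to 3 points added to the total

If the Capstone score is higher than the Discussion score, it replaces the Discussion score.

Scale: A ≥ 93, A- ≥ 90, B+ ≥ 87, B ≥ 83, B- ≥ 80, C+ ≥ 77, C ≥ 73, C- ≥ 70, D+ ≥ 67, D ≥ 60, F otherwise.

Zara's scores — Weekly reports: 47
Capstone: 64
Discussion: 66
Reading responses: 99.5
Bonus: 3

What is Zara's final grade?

D+

Capstone (64) ≤ Discussion (66), so Discussion stays at 66.
Weighted total:
  Weekly reports 47 × 0.05 = 2.35
  Capstone 64 × 0.58 = 37.12
  Discussion 66 × 0.3 = 19.8
  Reading responses 99.5 × 0.07 = 6.965
Sum = 66.235
Bonus: 66.235 + 3 = 69.235
69.235 is ≥ 67 and < 70 → D+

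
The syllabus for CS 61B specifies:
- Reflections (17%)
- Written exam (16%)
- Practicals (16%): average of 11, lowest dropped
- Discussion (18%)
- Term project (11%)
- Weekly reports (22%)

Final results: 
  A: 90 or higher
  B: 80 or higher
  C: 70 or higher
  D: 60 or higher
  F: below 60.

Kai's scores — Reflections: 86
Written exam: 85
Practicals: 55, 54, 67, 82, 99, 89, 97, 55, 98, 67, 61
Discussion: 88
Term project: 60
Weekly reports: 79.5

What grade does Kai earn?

B

Practicals: drop 54 → average of remaining 10 = 770/10 = 77
Weighted total:
  Reflections 86 × 0.17 = 14.62
  Written exam 85 × 0.16 = 13.6
  Practicals 77 × 0.16 = 12.32
  Discussion 88 × 0.18 = 15.84
  Term project 60 × 0.11 = 6.6
  Weekly reports 79.5 × 0.22 = 17.49
Sum = 80.47
80.47 is ≥ 80 and < 90 → B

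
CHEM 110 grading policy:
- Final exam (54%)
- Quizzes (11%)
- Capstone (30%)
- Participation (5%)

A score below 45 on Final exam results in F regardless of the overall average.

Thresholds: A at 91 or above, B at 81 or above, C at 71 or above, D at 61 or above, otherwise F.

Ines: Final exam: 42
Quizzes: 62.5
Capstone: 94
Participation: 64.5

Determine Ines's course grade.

Final exam score 42 < 45: minimum not met.
Weighted total:
  Final exam 42 × 0.54 = 22.68
  Quizzes 62.5 × 0.11 = 6.875
  Capstone 94 × 0.3 = 28.2
  Participation 64.5 × 0.05 = 3.225
Sum = 60.98
Because the Final exam minimum was not met, the result is F.

F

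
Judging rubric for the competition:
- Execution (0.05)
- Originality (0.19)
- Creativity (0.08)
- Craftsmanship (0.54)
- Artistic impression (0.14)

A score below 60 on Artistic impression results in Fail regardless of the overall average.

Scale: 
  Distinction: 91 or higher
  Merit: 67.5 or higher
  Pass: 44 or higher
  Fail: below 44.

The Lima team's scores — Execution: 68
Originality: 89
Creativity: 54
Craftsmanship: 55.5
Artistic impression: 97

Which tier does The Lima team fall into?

Merit

Artistic impression score 97 ≥ 60: minimum met.
Weighted total:
  Execution 68 × 0.05 = 3.4
  Originality 89 × 0.19 = 16.91
  Creativity 54 × 0.08 = 4.32
  Craftsmanship 55.5 × 0.54 = 29.97
  Artistic impression 97 × 0.14 = 13.58
Sum = 68.18
68.18 is ≥ 67.5 and < 91 → Merit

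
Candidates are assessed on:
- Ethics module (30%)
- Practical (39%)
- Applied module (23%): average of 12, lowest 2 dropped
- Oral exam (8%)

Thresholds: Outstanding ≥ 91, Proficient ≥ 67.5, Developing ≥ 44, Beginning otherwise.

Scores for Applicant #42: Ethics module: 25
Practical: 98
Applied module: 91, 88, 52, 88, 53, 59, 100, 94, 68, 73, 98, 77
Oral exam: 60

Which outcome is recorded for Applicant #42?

Proficient

Applied module: drop 52, 53 → average of remaining 10 = 836/10 = 83.6
Weighted total:
  Ethics module 25 × 0.3 = 7.5
  Practical 98 × 0.39 = 38.22
  Applied module 83.6 × 0.23 = 19.228
  Oral exam 60 × 0.08 = 4.8
Sum = 69.748
69.748 is ≥ 67.5 and < 91 → Proficient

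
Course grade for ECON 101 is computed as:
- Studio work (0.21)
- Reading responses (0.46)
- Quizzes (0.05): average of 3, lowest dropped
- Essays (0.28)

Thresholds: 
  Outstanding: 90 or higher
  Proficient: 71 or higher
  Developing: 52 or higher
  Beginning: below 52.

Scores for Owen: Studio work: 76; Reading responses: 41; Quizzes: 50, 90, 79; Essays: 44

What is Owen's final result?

Beginning

Quizzes: drop 50 → average of remaining 2 = 169/2 = 84.5
Weighted total:
  Studio work 76 × 0.21 = 15.96
  Reading responses 41 × 0.46 = 18.86
  Quizzes 84.5 × 0.05 = 4.225
  Essays 44 × 0.28 = 12.32
Sum = 51.365
51.365 < 52 → Beginning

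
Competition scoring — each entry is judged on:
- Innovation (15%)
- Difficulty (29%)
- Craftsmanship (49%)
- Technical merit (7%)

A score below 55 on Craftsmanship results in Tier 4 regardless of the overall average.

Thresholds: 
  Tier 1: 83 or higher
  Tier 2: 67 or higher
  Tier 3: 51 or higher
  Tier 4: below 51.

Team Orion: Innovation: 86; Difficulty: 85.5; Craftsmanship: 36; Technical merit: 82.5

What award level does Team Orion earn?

Craftsmanship score 36 < 55: minimum not met.
Weighted total:
  Innovation 86 × 0.15 = 12.9
  Difficulty 85.5 × 0.29 = 24.795
  Craftsmanship 36 × 0.49 = 17.64
  Technical merit 82.5 × 0.07 = 5.775
Sum = 61.11
Because the Craftsmanship minimum was not met, the result is Tier 4.

Tier 4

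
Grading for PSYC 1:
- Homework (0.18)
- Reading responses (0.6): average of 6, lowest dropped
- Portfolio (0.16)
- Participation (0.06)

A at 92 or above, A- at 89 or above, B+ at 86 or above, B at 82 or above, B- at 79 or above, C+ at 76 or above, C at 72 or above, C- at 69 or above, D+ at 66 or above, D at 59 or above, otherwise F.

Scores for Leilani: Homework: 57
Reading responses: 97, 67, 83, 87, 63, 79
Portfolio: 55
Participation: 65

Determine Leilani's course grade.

Reading responses: drop 63 → average of remaining 5 = 413/5 = 82.6
Weighted total:
  Homework 57 × 0.18 = 10.26
  Reading responses 82.6 × 0.6 = 49.56
  Portfolio 55 × 0.16 = 8.8
  Participation 65 × 0.06 = 3.9
Sum = 72.52
72.52 is ≥ 72 and < 76 → C

C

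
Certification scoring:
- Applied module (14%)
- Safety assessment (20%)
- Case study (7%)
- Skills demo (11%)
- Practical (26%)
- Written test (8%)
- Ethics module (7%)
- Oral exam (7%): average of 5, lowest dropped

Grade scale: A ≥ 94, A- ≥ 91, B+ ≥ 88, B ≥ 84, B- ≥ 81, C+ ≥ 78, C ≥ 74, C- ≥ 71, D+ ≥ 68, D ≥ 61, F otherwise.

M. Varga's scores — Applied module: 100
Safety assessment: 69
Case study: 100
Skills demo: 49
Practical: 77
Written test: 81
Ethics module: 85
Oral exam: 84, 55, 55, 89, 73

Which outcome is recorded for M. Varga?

Oral exam: drop 55 → average of remaining 4 = 301/4 = 75.25
Weighted total:
  Applied module 100 × 0.14 = 14
  Safety assessment 69 × 0.2 = 13.8
  Case study 100 × 0.07 = 7
  Skills demo 49 × 0.11 = 5.39
  Practical 77 × 0.26 = 20.02
  Written test 81 × 0.08 = 6.48
  Ethics module 85 × 0.07 = 5.95
  Oral exam 75.25 × 0.07 = 5.2675
Sum = 77.9075
77.9075 is ≥ 74 and < 78 → C

C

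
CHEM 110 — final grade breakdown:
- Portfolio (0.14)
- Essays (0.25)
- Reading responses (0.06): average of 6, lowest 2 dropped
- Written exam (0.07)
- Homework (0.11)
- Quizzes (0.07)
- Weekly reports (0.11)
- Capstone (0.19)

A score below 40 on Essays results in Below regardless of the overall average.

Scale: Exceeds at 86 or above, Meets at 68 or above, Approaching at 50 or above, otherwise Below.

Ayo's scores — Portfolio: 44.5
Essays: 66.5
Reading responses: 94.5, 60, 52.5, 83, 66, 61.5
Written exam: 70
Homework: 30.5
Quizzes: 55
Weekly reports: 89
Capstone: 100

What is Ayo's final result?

Meets

Reading responses: drop 52.5, 60 → average of remaining 4 = 305/4 = 76.25
Essays score 66.5 ≥ 40: minimum met.
Weighted total:
  Portfolio 44.5 × 0.14 = 6.23
  Essays 66.5 × 0.25 = 16.625
  Reading responses 76.25 × 0.06 = 4.575
  Written exam 70 × 0.07 = 4.9
  Homework 30.5 × 0.11 = 3.355
  Quizzes 55 × 0.07 = 3.85
  Weekly reports 89 × 0.11 = 9.79
  Capstone 100 × 0.19 = 19
Sum = 68.325
68.325 is ≥ 68 and < 86 → Meets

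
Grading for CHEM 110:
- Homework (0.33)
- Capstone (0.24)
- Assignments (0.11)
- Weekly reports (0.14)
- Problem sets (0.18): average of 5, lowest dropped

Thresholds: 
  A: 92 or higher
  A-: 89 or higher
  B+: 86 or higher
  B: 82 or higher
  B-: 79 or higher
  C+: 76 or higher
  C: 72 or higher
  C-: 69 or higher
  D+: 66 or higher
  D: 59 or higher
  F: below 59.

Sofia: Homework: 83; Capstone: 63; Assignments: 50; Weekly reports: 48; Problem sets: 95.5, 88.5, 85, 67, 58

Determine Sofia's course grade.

Problem sets: drop 58 → average of remaining 4 = 336/4 = 84
Weighted total:
  Homework 83 × 0.33 = 27.39
  Capstone 63 × 0.24 = 15.12
  Assignments 50 × 0.11 = 5.5
  Weekly reports 48 × 0.14 = 6.72
  Problem sets 84 × 0.18 = 15.12
Sum = 69.85
69.85 is ≥ 69 and < 72 → C-

C-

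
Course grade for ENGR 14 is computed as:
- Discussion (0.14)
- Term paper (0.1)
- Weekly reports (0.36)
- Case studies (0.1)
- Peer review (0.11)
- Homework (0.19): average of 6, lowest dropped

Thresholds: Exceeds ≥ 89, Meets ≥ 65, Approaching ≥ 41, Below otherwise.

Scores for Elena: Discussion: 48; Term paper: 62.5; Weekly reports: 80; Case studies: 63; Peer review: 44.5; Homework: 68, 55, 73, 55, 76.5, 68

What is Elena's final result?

Homework: drop 55 → average of remaining 5 = 340.5/5 = 68.1
Weighted total:
  Discussion 48 × 0.14 = 6.72
  Term paper 62.5 × 0.1 = 6.25
  Weekly reports 80 × 0.36 = 28.8
  Case studies 63 × 0.1 = 6.3
  Peer review 44.5 × 0.11 = 4.895
  Homework 68.1 × 0.19 = 12.939
Sum = 65.904
65.904 is ≥ 65 and < 89 → Meets

Meets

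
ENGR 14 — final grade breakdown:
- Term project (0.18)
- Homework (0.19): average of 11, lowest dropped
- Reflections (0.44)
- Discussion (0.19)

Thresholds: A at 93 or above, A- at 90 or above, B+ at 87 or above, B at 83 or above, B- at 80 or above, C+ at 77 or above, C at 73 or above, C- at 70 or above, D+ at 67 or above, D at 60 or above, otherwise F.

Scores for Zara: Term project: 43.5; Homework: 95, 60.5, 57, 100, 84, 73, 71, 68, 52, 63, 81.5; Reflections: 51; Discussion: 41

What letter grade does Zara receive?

F

Homework: drop 52 → average of remaining 10 = 753/10 = 75.3
Weighted total:
  Term project 43.5 × 0.18 = 7.83
  Homework 75.3 × 0.19 = 14.307
  Reflections 51 × 0.44 = 22.44
  Discussion 41 × 0.19 = 7.79
Sum = 52.367
52.367 < 60 → F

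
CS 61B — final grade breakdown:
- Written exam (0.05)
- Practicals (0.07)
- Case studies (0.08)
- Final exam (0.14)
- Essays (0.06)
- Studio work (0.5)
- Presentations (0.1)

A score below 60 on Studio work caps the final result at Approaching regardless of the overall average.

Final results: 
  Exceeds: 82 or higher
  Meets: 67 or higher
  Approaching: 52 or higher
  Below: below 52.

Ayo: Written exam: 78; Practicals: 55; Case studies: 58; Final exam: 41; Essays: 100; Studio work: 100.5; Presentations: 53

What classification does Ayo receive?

Studio work score 100.5 ≥ 60: minimum met.
Weighted total:
  Written exam 78 × 0.05 = 3.9
  Practicals 55 × 0.07 = 3.85
  Case studies 58 × 0.08 = 4.64
  Final exam 41 × 0.14 = 5.74
  Essays 100 × 0.06 = 6
  Studio work 100.5 × 0.5 = 50.25
  Presentations 53 × 0.1 = 5.3
Sum = 79.68
79.68 is ≥ 67 and < 82 → Meets

Meets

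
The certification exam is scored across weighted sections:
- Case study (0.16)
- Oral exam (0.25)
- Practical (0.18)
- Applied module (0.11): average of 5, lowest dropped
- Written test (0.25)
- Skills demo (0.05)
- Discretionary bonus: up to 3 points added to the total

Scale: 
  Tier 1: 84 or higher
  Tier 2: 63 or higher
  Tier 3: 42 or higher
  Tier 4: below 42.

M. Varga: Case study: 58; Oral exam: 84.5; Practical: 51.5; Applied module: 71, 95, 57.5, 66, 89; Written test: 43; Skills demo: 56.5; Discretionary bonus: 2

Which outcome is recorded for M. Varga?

Tier 2

Applied module: drop 57.5 → average of remaining 4 = 321/4 = 80.25
Weighted total:
  Case study 58 × 0.16 = 9.28
  Oral exam 84.5 × 0.25 = 21.125
  Practical 51.5 × 0.18 = 9.27
  Applied module 80.25 × 0.11 = 8.8275
  Written test 43 × 0.25 = 10.75
  Skills demo 56.5 × 0.05 = 2.825
Sum = 62.0775
Discretionary bonus: 62.0775 + 2 = 64.0775
64.0775 is ≥ 63 and < 84 → Tier 2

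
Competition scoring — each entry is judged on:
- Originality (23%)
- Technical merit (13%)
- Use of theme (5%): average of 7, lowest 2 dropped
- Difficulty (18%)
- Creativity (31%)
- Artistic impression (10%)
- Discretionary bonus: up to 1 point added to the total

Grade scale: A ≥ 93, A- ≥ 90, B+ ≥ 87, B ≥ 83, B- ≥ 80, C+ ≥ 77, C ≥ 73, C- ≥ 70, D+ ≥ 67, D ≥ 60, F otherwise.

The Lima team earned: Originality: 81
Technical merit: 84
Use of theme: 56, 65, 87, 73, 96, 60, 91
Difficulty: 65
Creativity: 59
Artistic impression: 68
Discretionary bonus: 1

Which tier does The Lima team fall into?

C-

Use of theme: drop 56, 60 → average of remaining 5 = 412/5 = 82.4
Weighted total:
  Originality 81 × 0.23 = 18.63
  Technical merit 84 × 0.13 = 10.92
  Use of theme 82.4 × 0.05 = 4.12
  Difficulty 65 × 0.18 = 11.7
  Creativity 59 × 0.31 = 18.29
  Artistic impression 68 × 0.1 = 6.8
Sum = 70.46
Discretionary bonus: 70.46 + 1 = 71.46
71.46 is ≥ 70 and < 73 → C-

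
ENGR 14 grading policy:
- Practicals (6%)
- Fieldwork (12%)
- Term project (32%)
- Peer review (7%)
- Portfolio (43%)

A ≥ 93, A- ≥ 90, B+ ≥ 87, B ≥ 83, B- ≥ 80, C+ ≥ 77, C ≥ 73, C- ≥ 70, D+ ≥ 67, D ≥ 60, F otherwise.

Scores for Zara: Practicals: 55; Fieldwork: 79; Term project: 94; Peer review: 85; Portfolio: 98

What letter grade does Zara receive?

A-

Weighted total:
  Practicals 55 × 0.06 = 3.3
  Fieldwork 79 × 0.12 = 9.48
  Term project 94 × 0.32 = 30.08
  Peer review 85 × 0.07 = 5.95
  Portfolio 98 × 0.43 = 42.14
Sum = 90.95
90.95 is ≥ 90 and < 93 → A-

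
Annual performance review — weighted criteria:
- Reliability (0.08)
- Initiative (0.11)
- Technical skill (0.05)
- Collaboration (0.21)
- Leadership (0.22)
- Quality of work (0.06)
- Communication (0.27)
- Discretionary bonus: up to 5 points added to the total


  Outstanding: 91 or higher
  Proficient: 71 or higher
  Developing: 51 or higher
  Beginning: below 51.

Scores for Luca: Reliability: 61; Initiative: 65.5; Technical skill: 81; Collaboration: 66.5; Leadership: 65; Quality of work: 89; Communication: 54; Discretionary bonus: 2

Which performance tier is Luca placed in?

Weighted total:
  Reliability 61 × 0.08 = 4.88
  Initiative 65.5 × 0.11 = 7.205
  Technical skill 81 × 0.05 = 4.05
  Collaboration 66.5 × 0.21 = 13.965
  Leadership 65 × 0.22 = 14.3
  Quality of work 89 × 0.06 = 5.34
  Communication 54 × 0.27 = 14.58
Sum = 64.32
Discretionary bonus: 64.32 + 2 = 66.32
66.32 is ≥ 51 and < 71 → Developing

Developing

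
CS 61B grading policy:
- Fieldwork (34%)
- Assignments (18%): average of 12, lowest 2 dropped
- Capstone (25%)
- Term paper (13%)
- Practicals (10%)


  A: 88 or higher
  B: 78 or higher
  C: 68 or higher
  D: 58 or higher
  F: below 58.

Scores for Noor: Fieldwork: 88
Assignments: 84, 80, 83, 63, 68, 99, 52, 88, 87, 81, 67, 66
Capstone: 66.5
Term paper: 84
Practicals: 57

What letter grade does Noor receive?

C

Assignments: drop 52, 63 → average of remaining 10 = 803/10 = 80.3
Weighted total:
  Fieldwork 88 × 0.34 = 29.92
  Assignments 80.3 × 0.18 = 14.454
  Capstone 66.5 × 0.25 = 16.625
  Term paper 84 × 0.13 = 10.92
  Practicals 57 × 0.1 = 5.7
Sum = 77.619
77.619 is ≥ 68 and < 78 → C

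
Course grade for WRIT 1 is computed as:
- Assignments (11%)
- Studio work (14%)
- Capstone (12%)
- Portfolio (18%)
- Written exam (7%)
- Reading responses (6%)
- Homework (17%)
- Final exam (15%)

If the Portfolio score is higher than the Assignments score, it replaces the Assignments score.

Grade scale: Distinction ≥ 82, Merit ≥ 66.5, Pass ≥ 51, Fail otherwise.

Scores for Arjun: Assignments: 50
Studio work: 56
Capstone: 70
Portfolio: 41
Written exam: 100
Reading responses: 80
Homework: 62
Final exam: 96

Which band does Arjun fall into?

Pass

Portfolio (41) ≤ Assignments (50), so Assignments stays at 50.
Weighted total:
  Assignments 50 × 0.11 = 5.5
  Studio work 56 × 0.14 = 7.84
  Capstone 70 × 0.12 = 8.4
  Portfolio 41 × 0.18 = 7.38
  Written exam 100 × 0.07 = 7
  Reading responses 80 × 0.06 = 4.8
  Homework 62 × 0.17 = 10.54
  Final exam 96 × 0.15 = 14.4
Sum = 65.86
65.86 is ≥ 51 and < 66.5 → Pass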